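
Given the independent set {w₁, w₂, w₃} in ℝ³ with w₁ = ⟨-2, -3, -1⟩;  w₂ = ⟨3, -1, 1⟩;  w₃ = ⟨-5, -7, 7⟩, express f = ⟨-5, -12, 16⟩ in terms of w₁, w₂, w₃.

f = -w₁ + w₂ + 2w₃

Since w₁, w₂, w₃ are independent, the coefficients expressing f are uniquely determined by a linear system.
The system has the unique solution (c₁, c₂, c₃) = (-1, 1, 2).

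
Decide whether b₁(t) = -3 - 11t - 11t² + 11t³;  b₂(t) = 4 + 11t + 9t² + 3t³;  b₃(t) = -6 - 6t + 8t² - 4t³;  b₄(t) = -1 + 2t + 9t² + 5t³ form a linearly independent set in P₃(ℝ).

linearly independent

Take coordinates with respect to the standard basis {1, t, …, t³}.
The matrix [b₁|b₂|b₃|b₄] has determinant -536.
A nonzero determinant means the columns are linearly independent.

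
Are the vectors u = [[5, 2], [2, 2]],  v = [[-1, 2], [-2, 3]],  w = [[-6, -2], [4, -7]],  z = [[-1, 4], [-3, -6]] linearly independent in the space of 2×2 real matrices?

Take coordinates with respect to the standard basis {E₁₁, E₁₂, E₂₁, E₂₂}.
Row-reduce the matrix whose columns are u, v, w, z.
The reduction yields 4 nonzero rows, so the rank is 4.
Since rank = 4 (the number of vectors), the set is linearly independent.

linearly independent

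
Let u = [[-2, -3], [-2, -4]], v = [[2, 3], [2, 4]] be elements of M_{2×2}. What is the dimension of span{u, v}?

1

Use coordinates relative to {E₁₁, E₁₂, E₂₁, E₂₂}.
Apply Gaussian elimination to the matrix whose rows are u, v.
Reduction leaves 1 leading entry, giving rank 1.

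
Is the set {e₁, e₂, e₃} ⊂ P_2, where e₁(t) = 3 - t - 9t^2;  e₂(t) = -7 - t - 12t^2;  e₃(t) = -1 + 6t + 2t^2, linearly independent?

Take coordinates with respect to the standard basis {1, t, t^2}.
The matrix [e₁|e₂|e₃] has determinant 571.
A nonzero determinant means the columns are linearly independent.

linearly independent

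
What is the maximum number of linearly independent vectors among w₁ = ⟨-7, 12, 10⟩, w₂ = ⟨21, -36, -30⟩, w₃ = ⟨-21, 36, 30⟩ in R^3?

1

Form the matrix with w₁, w₂, w₃ as columns and reduce.
There is 1 pivot column, so rank = 1.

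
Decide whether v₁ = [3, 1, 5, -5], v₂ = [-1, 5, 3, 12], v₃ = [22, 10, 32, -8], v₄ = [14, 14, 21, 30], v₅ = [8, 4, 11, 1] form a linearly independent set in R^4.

There are 5 vectors in a 4-dimensional space, so they cannot be linearly independent.

linearly dependent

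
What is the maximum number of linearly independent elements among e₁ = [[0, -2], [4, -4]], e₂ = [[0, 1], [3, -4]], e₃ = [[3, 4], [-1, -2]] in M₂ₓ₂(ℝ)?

Represent each element by its coordinate vector in ℝ⁴.
Put the 4×3 matrix [e₁|e₂|e₃] into echelon form.
The echelon form has 3 nonzero rows, so the rank is 3.

3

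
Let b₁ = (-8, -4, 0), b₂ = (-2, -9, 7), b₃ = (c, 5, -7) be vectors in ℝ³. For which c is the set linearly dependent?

Place the vectors as rows of a 3×3 matrix; dependence ⇔ determinant zero.
The determinant works out to -28*c - 168.
Solving -28*c - 168 = 0 yields c = -6.

c = -6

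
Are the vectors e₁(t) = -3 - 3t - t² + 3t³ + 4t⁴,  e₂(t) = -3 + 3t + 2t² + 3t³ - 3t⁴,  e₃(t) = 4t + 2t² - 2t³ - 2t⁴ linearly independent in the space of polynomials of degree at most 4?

Write each element as a coordinate vector in ℝ⁵ using {1, t, …, t⁴}.
Place the vectors as rows of a 3×5 matrix and reduce to echelon form.
The reduction yields 3 nonzero rows, so the rank is 3.
Since rank = 3 (the number of vectors), the set is linearly independent.

linearly independent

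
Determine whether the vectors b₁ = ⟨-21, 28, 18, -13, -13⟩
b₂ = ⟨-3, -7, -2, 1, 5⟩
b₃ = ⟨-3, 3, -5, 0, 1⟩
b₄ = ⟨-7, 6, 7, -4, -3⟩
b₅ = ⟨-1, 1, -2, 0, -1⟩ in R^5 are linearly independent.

Row-reduce the matrix whose columns are b₁, b₂, b₃, b₄, b₅.
The reduction yields 4 nonzero rows, so the rank is 4.
Since rank 4 < 5, the set is linearly dependent.
Indeed b₁ + b₂ - b₃ - 3b₄ = 0.

linearly dependent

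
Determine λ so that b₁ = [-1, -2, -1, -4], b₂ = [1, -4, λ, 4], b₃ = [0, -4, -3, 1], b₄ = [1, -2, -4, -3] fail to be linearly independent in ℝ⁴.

λ = -31/8

Dependence holds iff the 4×4 matrix [b₁ b₂ b₃ b₄] is singular.
Expanding, det = 32*λ + 124.
Setting this to zero gives λ = -31/8.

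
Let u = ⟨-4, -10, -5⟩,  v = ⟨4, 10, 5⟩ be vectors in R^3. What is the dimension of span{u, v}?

Form the matrix with u, v as columns and reduce.
The echelon form has 1 nonzero row, so the rank is 1.

1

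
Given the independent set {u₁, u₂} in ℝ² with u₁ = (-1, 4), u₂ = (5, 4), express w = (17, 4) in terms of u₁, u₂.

Set up the augmented matrix [u₁ | u₂ | w] and row-reduce.
Row-reducing the augmented matrix gives the unique coefficients (α₁, α₂) = (-2, 3).

w = -2u₁ + 3u₂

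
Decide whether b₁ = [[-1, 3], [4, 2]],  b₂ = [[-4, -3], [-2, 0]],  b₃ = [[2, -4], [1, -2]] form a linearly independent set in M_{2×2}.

Take coordinates with respect to the standard basis {E₁₁, E₁₂, E₂₁, E₂₂}.
Place the vectors as rows of a 3×4 matrix and reduce to echelon form.
The reduction yields 3 nonzero rows, so the rank is 3.
Since rank = 3 (the number of vectors), the set is linearly independent.

linearly independent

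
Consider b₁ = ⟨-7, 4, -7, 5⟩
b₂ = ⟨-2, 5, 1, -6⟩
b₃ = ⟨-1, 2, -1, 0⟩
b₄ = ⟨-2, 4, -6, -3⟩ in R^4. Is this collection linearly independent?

linearly independent

The matrix [b₁|b₂|b₃|b₄] has determinant -310.
A nonzero determinant means the columns are linearly independent.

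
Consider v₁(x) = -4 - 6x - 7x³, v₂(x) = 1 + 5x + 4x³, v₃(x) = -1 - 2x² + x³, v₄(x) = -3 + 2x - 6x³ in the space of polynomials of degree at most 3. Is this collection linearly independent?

Write each element as a coordinate vector in ℝ⁴ using {1, x, …, x³}.
Form the 4×4 matrix with these as columns; its determinant is -138.
A nonzero determinant means the columns are linearly independent.

linearly independent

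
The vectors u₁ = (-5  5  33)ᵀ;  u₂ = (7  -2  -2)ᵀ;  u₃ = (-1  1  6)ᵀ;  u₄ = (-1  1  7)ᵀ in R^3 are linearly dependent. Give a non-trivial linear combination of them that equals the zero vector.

Write the vectors as columns of a matrix and find a nonzero vector in its null space.
A generator of the null space is (1, 0, -2, -3).

u₁ - 2u₃ - 3u₄ = 0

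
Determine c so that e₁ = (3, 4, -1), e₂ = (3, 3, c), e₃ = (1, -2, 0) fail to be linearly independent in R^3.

c = -9/10

The set is linearly dependent precisely when det[e₁; e₂; e₃] = 0.
Cofactor expansion gives det = 10*c + 9.
Setting this to zero gives c = -9/10.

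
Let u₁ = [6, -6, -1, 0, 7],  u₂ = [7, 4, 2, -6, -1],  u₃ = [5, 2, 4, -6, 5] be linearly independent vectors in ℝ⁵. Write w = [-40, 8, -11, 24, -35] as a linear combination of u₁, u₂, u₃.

w = -3u₁ - u₂ - 3u₃

Write w = c₁u₁ + … + c₃u₃ and equate components.
The system has the unique solution (c₁, c₂, c₃) = (-3, -1, -3).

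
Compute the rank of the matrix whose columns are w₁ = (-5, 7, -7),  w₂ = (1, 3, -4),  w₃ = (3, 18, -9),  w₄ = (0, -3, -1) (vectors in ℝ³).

Apply Gaussian elimination to the matrix whose rows are w₁, w₂, w₃, w₄.
The echelon form has 3 nonzero rows, so the rank is 3.
(With 4 elements in a 3-dimensional space the rank is at most 3.)

rank 3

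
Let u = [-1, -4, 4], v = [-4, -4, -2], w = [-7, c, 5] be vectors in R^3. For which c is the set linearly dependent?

c = -38/3

The set is linearly dependent precisely when det[u; v; w] = 0.
Cofactor expansion gives det = -18*c - 228.
Setting this to zero gives c = -38/3.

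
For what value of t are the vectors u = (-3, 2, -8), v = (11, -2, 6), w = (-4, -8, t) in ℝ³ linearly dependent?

Place the vectors as rows of a 3×3 matrix; dependence ⇔ determinant zero.
The determinant works out to 576 - 16*t.
Solving 576 - 16*t = 0 yields t = 36.

t = 36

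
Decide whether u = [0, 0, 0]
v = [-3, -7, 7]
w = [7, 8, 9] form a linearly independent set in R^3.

One of the vectors is the zero vector, so the set is linearly dependent.

linearly dependent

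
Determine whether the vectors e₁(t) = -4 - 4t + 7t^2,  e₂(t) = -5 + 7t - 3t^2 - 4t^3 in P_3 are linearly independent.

linearly independent

Take coordinates with respect to the standard basis {1, t, …, t^3}.
Row-reduce the matrix whose columns are e₁, e₂.
The reduction yields 2 nonzero rows, so the rank is 2.
Since rank = 2 (the number of vectors), the set is linearly independent.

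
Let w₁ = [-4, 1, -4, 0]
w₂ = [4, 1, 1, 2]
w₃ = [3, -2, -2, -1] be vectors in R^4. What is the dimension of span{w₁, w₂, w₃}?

dim = 3

Form the matrix with w₁, w₂, w₃ as columns and reduce.
Exactly 3 pivots survive; hence the rank is 3.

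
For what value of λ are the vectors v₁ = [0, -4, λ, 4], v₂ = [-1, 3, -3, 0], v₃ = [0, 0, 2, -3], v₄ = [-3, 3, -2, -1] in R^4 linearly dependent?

λ = 14/9

Place the vectors as rows of a 4×4 matrix; dependence ⇔ determinant zero.
Cofactor expansion gives det = 18*λ - 28.
Setting this to zero gives λ = 14/9.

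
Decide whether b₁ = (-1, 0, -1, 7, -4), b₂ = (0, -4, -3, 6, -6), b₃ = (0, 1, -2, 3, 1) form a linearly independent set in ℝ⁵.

Row-reduce the matrix whose columns are b₁, b₂, b₃.
The reduction yields 3 nonzero rows, so the rank is 3.
Since rank = 3 (the number of vectors), the set is linearly independent.

linearly independent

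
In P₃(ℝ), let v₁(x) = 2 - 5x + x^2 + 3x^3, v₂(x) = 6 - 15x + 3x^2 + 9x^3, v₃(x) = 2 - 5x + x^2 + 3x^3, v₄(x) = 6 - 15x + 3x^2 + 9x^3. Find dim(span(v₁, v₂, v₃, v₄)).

Represent each element by its coordinate vector in ℝ⁴.
Form the matrix with v₁, v₂, v₃, v₄ as columns and reduce.
Exactly 1 pivot survives; hence the rank is 1.

dim = 1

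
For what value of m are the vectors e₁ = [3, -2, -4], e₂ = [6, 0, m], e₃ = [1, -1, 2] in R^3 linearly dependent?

m = -48

Dependence holds iff the 3×3 matrix [e₁ e₂ e₃] is singular.
Expanding, det = m + 48.
Setting this to zero gives m = -48.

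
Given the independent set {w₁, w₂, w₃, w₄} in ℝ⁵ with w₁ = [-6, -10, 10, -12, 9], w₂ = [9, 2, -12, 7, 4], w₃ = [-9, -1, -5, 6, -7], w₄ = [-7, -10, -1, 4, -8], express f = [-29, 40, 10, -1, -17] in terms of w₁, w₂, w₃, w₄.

f = -w₁ - 3w₂ + 4w₃ - 4w₄

Set up the augmented matrix [w₁ | w₂ | w₃ | w₄ | f] and row-reduce.
The system has the unique solution (c₁, …, c₄) = (-1, -3, 4, -4).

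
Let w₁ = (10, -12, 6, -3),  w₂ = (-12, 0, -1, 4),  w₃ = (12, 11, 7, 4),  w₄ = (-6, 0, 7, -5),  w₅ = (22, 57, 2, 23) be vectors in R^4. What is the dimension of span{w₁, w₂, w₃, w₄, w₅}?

Row-reduce the 5×4 matrix with these as rows.
The echelon form has 4 nonzero rows, so the rank is 4.
(With 5 elements in a 4-dimensional space the rank is at most 4.)

dim = 4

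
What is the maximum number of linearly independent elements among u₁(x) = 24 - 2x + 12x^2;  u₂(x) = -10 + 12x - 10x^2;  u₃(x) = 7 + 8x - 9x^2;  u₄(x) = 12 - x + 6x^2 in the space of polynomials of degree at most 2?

Pass to coordinate vectors with respect to the basis {1, x, x^2}.
Put the 3×4 matrix [u₁|u₂|u₃|u₄] into echelon form.
The echelon form has 3 nonzero rows, so the rank is 3.
(With 4 elements in a 3-dimensional space the rank is at most 3.)

3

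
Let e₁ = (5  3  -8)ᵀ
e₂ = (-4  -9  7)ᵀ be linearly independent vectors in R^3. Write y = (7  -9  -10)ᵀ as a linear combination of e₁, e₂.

Since e₁, e₂ are independent, the coefficients expressing y are uniquely determined by a linear system.
Back-substitution yields (c₁, c₂) = (3, 2).

y = 3e₁ + 2e₂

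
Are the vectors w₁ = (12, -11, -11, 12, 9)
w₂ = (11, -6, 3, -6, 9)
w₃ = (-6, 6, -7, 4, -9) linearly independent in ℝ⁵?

linearly independent

Row-reduce the matrix whose columns are w₁, w₂, w₃.
The reduction yields 3 nonzero rows, so the rank is 3.
Since rank = 3 (the number of vectors), the set is linearly independent.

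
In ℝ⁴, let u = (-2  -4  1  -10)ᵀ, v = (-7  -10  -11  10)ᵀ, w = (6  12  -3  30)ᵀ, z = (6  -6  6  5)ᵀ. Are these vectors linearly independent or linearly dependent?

One vector is a scalar multiple of another, so the set is dependent.

linearly dependent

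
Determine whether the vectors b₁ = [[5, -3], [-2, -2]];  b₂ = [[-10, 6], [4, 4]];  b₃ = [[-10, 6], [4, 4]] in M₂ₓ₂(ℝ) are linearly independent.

linearly dependent

Write each element as a coordinate vector in ℝ⁴ using {E₁₁, E₁₂, E₂₁, E₂₂}.
Row-reduce the matrix whose columns are b₁, b₂, b₃.
The reduction yields 1 nonzero row, so the rank is 1.
Since rank 1 < 3, the set is linearly dependent.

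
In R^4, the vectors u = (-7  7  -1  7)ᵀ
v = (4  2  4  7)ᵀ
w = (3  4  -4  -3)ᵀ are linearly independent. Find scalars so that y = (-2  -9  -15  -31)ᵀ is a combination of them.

Since u, v, w are independent, the coefficients expressing y are uniquely determined by a linear system.
Back-substitution yields (a₁, a₂, a₃) = (-1, -3, 1).

y = -u - 3v + w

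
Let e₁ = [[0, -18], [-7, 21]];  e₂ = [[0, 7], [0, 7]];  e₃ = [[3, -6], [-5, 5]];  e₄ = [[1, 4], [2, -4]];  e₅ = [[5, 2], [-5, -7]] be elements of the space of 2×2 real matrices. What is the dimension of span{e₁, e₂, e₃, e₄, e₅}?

Use coordinates relative to {E₁₁, E₁₂, E₂₁, E₂₂}.
Apply Gaussian elimination to the matrix whose rows are e₁, e₂, e₃, e₄, e₅.
Exactly 4 pivots survive; hence the rank is 4.
(With 5 elements in a 4-dimensional space the rank is at most 4.)

dim = 4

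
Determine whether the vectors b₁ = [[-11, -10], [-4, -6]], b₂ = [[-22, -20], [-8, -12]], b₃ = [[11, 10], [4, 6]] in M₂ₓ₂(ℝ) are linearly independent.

Write each element as a coordinate vector in ℝ⁴ using {E₁₁, E₁₂, E₂₁, E₂₂}.
Place the vectors as rows of a 3×4 matrix and reduce to echelon form.
The reduction yields 1 nonzero row, so the rank is 1.
Since rank 1 < 3, the set is linearly dependent.

linearly dependent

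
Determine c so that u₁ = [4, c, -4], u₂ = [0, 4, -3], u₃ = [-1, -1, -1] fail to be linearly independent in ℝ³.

The set is linearly dependent precisely when det[u₁; u₂; u₃] = 0.
Cofactor expansion gives det = 3*c - 44.
Setting this to zero gives c = 44/3.

c = 44/3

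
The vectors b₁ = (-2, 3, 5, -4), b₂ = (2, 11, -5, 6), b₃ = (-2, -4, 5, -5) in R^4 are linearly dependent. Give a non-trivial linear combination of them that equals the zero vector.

Set up α₁b₁ + … + α₃b₃ = 0 and solve the homogeneous system.
The free variable yields coefficients (1, -1, -2) (any nonzero multiple also works).

b₁ - b₂ - 2b₃ = 0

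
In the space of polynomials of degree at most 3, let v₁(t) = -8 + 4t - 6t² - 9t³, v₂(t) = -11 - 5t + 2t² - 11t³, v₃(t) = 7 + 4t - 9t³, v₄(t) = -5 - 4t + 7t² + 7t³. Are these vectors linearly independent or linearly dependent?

Write each element as a coordinate vector in ℝ⁴ using {1, t, …, t³}.
Form the 4×4 matrix with these as columns; its determinant is 7929.
A nonzero determinant means the columns are linearly independent.

linearly independent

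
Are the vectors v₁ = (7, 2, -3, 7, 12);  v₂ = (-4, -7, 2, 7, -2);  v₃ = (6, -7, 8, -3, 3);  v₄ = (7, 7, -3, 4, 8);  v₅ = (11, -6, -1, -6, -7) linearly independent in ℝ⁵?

linearly independent

Row-reduce the matrix whose columns are v₁, v₂, v₃, v₄, v₅.
The reduction yields 5 nonzero rows, so the rank is 5.
Since rank = 5 (the number of vectors), the set is linearly independent.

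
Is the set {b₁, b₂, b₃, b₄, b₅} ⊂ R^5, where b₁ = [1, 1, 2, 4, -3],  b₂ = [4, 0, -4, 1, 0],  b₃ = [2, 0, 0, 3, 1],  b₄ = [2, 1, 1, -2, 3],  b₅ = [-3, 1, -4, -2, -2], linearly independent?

linearly independent

The matrix [b₁|b₂|b₃|b₄|b₅] has determinant 660.
A nonzero determinant means the columns are linearly independent.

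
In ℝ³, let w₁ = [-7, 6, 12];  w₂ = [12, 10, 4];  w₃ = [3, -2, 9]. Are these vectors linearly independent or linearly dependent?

Form the 3×3 matrix with these as columns; its determinant is -1910.
A nonzero determinant means the columns are linearly independent.

linearly independent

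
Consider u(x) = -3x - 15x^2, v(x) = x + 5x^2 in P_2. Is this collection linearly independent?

linearly dependent

Write each element as a coordinate vector in ℝ³ using {1, x, x^2}.
One vector is a scalar multiple of another, so the set is dependent.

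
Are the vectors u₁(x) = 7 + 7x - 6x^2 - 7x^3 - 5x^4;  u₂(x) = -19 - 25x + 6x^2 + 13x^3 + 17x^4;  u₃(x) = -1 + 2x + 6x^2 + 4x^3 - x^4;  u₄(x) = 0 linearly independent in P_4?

linearly dependent

Write each element as a coordinate vector in ℝ⁵ using {1, x, …, x^4}.
One of the vectors is the zero vector, so the set is linearly dependent.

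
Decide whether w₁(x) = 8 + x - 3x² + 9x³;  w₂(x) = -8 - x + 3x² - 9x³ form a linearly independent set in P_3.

linearly dependent

Write each element as a coordinate vector in ℝ⁴ using {1, x, …, x³}.
Place the vectors as rows of a 2×4 matrix and reduce to echelon form.
The reduction yields 1 nonzero row, so the rank is 1.
Since rank 1 < 2, the set is linearly dependent.
Indeed w₁ + w₂ = 0.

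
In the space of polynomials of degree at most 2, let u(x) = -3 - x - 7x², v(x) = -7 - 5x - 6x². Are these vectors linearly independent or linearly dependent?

Take coordinates with respect to the standard basis {1, x, x²}.
Place the vectors as rows of a 2×3 matrix and reduce to echelon form.
The reduction yields 2 nonzero rows, so the rank is 2.
Since rank = 2 (the number of vectors), the set is linearly independent.

linearly independent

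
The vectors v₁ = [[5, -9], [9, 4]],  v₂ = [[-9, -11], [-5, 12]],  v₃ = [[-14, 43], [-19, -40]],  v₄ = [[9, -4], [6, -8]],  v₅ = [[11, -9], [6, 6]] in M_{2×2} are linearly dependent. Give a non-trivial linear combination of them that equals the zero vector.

Take coordinates with respect to {E₁₁, E₁₂, E₂₁, E₂₂}.
Row-reduce the matrix with v₁, v₂, v₃, v₄, v₅ as columns; the null space gives the coefficients.
One solution (up to scaling) is (2, 1, 1, -1, 2).

2v₁ + v₂ + v₃ - v₄ + 2v₅ = 0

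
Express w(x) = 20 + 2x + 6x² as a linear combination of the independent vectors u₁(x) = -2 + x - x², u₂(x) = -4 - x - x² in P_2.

w = -2u₁ - 4u₂

Identify each element with its coordinate vector in ℝ³ via {1, x, x²}.
Solve the system with u₁, u₂ as columns and w as the right-hand side.
Back-substitution yields (α₁, α₂) = (-2, -4).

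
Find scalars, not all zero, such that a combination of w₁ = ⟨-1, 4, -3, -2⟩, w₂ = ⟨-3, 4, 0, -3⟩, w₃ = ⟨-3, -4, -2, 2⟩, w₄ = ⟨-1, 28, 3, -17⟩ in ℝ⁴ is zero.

Set up α₁w₁ + … + α₄w₄ = 0 and solve the homogeneous system.
One solution (up to scaling) is (1, 3, -3, -1).

w₁ + 3w₂ - 3w₃ - w₄ = 0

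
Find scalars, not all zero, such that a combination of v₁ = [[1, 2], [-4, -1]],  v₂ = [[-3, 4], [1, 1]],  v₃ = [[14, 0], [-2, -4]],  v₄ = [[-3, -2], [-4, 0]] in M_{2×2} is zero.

2v₁ - 2v₂ - v₃ - 2v₄ = 0

Pass to coordinate vectors relative to the basis {E₁₁, E₁₂, E₂₁, E₂₂}.
Set up α₁v₁ + … + α₄v₄ = 0 and solve the homogeneous system.
A generator of the null space is (2, -2, -1, -2).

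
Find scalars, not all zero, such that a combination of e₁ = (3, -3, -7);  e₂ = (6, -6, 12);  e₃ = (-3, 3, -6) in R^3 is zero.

e₂ + 2e₃ = 0

Write the vectors as columns of a matrix and find a nonzero vector in its null space.
One solution (up to scaling) is (0, 1, 2).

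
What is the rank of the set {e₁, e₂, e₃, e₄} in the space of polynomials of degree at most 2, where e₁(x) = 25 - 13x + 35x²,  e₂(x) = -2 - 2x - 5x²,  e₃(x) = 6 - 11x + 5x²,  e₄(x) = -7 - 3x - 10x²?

3

Represent each element by its coordinate vector in ℝ³.
Put the 3×4 matrix [e₁|e₂|e₃|e₄] into echelon form.
Exactly 3 pivots survive; hence the rank is 3.
(With 4 elements in a 3-dimensional space the rank is at most 3.)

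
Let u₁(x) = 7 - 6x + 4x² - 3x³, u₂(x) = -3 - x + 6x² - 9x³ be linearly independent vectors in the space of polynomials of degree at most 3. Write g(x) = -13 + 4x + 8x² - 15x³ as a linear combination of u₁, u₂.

Take coordinate vectors relative to {1, x, …, x³}.
Write g = c₁u₁ + c₂u₂ and equate components.
The system has the unique solution (c₁, c₂) = (-1, 2).

g = -u₁ + 2u₂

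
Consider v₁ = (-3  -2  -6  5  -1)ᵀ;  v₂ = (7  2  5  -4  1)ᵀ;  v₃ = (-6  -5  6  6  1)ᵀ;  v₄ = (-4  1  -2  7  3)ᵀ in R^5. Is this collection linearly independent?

linearly independent

Row-reduce the matrix whose columns are v₁, v₂, v₃, v₄.
The reduction yields 4 nonzero rows, so the rank is 4.
Since rank = 4 (the number of vectors), the set is linearly independent.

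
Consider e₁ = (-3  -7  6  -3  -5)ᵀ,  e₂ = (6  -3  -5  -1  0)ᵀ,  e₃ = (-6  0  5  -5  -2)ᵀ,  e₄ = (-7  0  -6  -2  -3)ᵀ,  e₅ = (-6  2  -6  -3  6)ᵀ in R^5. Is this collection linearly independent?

The matrix [e₁|e₂|e₃|e₄|e₅] has determinant -23268.
A nonzero determinant means the columns are linearly independent.

linearly independent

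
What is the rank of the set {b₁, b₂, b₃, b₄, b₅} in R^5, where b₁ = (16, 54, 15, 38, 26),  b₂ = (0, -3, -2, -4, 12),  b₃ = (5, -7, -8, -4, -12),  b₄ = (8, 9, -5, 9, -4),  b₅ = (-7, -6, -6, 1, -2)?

Put the 5×5 matrix [b₁|b₂|b₃|b₄|b₅] into echelon form.
The echelon form has 4 nonzero rows, so the rank is 4.

4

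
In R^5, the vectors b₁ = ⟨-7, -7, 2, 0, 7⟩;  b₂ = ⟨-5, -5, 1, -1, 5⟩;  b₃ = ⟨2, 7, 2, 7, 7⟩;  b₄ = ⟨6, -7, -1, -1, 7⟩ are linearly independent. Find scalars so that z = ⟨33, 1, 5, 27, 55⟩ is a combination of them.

z = 2b₁ - 3b₂ + 4b₃ + 4b₄

Solve the system with b₁, b₂, b₃, b₄ as columns and z as the right-hand side.
Back-substitution yields (a₁, …, a₄) = (2, -3, 4, 4).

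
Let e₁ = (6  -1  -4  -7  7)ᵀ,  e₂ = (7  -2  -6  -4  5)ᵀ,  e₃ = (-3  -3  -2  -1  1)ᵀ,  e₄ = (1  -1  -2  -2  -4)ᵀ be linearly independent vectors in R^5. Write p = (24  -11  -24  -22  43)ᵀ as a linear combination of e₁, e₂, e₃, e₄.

Set up the augmented matrix [e₁ | e₂ | e₃ | e₄ | p] and row-reduce.
The system has the unique solution (α₁, …, α₄) = (2, 3, 2, -3).

p = 2e₁ + 3e₂ + 2e₃ - 3e₄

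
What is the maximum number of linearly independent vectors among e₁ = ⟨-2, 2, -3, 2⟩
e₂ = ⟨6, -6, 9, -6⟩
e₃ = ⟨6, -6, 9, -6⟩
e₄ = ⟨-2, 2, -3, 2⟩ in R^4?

1

Row-reduce the 4×4 matrix with these as rows.
Reduction leaves 1 leading entry, giving rank 1.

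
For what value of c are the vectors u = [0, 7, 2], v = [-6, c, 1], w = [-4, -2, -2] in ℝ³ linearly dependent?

Place the vectors as rows of a 3×3 matrix; dependence ⇔ determinant zero.
Cofactor expansion gives det = 8*c - 88.
This vanishes exactly when c = 11.

c = 11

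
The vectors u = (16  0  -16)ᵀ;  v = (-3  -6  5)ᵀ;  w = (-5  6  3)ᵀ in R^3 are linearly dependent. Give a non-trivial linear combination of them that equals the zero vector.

u + 2v + 2w = 0

Solve the homogeneous system with u, v, w as columns by row-reducing the coefficient matrix.
One solution (up to scaling) is (1, 2, 2).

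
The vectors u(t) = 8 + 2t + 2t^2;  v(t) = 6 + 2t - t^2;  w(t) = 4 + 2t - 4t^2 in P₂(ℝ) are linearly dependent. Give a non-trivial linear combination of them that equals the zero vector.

u - 2v + w = 0

Write each element as a vector in ℝ³ using {1, t, t^2}.
Write the vectors as columns of a matrix and find a nonzero vector in its null space.
A generator of the null space is (1, -2, 1).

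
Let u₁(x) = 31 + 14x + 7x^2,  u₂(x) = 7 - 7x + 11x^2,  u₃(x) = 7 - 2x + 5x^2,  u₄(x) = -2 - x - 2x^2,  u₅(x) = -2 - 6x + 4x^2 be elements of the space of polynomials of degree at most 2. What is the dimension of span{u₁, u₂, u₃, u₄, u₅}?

3

Use coordinates relative to {1, x, x^2}.
Form the matrix with u₁, u₂, u₃, u₄, u₅ as columns and reduce.
Exactly 3 pivots survive; hence the rank is 3.
(With 5 elements in a 3-dimensional space the rank is at most 3.)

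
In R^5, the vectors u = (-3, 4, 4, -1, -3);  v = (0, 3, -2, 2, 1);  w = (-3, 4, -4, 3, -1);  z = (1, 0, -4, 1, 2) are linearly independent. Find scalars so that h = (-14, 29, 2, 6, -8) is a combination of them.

Write h = α₁u + … + α₄z and equate components.
Back-substitution yields (α₁, …, α₄) = (4, 3, 1, 1).

h = 4u + 3v + w + z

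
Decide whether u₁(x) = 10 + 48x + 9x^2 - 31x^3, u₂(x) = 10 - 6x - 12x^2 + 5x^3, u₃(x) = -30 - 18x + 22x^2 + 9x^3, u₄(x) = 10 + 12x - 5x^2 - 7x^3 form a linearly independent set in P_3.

linearly dependent

Write each element as a coordinate vector in ℝ⁴ using {1, x, …, x^3}.
Form the 4×4 matrix with these as columns; its determinant is 0.
A zero determinant means the columns are linearly dependent.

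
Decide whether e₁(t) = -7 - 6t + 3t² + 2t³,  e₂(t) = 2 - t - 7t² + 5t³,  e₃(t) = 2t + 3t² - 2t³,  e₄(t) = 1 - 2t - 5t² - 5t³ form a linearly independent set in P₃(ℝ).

linearly independent

Take coordinates with respect to the standard basis {1, t, …, t³}.
The matrix [e₁|e₂|e₃|e₄] has determinant 231.
A nonzero determinant means the columns are linearly independent.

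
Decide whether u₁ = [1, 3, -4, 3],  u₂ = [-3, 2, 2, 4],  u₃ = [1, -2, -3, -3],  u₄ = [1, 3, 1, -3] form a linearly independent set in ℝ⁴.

linearly independent

The matrix [u₁|u₂|u₃|u₄] has determinant 239.
A nonzero determinant means the columns are linearly independent.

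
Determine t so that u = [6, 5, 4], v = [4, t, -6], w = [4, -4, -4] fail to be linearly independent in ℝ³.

Place the vectors as rows of a 3×3 matrix; dependence ⇔ determinant zero.
The determinant works out to -40*t - 248.
This vanishes exactly when t = -31/5.

t = -31/5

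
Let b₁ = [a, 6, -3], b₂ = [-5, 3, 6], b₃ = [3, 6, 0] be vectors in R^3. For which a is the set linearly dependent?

a = 25/4

Dependence holds iff the 3×3 matrix [b₁ b₂ b₃] is singular.
Expanding, det = 225 - 36*a.
This vanishes exactly when a = 25/4.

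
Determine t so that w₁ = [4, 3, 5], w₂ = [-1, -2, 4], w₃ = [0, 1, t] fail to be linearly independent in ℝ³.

The set is linearly dependent precisely when det[w₁; w₂; w₃] = 0.
Cofactor expansion gives det = -5*t - 21.
Solving -5*t - 21 = 0 yields t = -21/5.

t = -21/5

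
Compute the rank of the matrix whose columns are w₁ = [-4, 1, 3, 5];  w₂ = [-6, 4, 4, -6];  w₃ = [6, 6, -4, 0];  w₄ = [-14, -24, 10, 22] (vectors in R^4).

Form the matrix with w₁, w₂, w₃, w₄ as columns and reduce.
Reduction leaves 3 leading entries, giving rank 3.

rank 3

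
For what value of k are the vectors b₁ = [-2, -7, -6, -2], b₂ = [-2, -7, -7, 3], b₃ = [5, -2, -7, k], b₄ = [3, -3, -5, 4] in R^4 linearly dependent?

k = 46/3

Place the vectors as rows of a 4×4 matrix; dependence ⇔ determinant zero.
Expanding, det = 414 - 27*k.
Solving 414 - 27*k = 0 yields k = 46/3.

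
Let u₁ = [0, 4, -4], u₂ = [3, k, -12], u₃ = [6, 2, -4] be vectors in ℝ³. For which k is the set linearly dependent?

The set is linearly dependent precisely when det[u₁; u₂; u₃] = 0.
The determinant works out to 24*k - 264.
Setting this to zero gives k = 11.

k = 11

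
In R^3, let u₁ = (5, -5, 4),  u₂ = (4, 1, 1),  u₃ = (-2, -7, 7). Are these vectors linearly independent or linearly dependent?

Place the vectors as rows of a 3×3 matrix and reduce to echelon form.
The reduction yields 3 nonzero rows, so the rank is 3.
Since rank = 3 (the number of vectors), the set is linearly independent.

linearly independent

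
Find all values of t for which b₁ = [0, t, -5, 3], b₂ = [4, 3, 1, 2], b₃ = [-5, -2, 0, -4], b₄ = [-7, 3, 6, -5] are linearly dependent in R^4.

t = -6

Dependence holds iff the 4×4 matrix [b₁ b₂ b₃ b₄] is singular.
The determinant works out to -39*t - 234.
This vanishes exactly when t = -6.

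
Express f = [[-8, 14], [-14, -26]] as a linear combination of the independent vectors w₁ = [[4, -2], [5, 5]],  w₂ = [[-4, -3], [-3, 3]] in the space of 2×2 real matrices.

Work in coordinates with respect to the standard basis {E₁₁, E₁₂, E₂₁, E₂₂}.
Since w₁, w₂ are independent, the coefficients expressing f are uniquely determined by a linear system.
The system has the unique solution (α₁, α₂) = (-4, -2).

f = -4w₁ - 2w₂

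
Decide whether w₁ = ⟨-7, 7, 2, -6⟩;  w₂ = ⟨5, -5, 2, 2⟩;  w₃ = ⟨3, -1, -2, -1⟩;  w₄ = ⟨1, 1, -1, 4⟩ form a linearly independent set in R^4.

Row-reduce the matrix whose columns are w₁, w₂, w₃, w₄.
The reduction yields 4 nonzero rows, so the rank is 4.
Since rank = 4 (the number of vectors), the set is linearly independent.

linearly independent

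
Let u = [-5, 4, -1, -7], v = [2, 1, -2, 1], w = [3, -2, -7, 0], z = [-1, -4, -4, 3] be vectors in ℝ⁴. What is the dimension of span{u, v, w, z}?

Row-reduce the 4×4 matrix with these as rows.
There are 4 pivot columns, so rank = 4.

dim = 4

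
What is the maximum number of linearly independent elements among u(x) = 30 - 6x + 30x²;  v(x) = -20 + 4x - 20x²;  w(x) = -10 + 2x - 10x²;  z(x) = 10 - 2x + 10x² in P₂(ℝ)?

Represent each element by its coordinate vector in ℝ³.
Form the matrix with u, v, w, z as columns and reduce.
There is 1 pivot column, so rank = 1.
(With 4 elements in a 3-dimensional space the rank is at most 3.)

1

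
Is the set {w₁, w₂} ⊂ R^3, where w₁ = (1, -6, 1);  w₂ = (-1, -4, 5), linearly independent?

linearly independent

Row-reduce the matrix whose columns are w₁, w₂.
The reduction yields 2 nonzero rows, so the rank is 2.
Since rank = 2 (the number of vectors), the set is linearly independent.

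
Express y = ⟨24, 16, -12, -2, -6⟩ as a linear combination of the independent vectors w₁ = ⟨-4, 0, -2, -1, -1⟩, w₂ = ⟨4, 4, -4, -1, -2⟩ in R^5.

y = -2w₁ + 4w₂

Solve the system with w₁, w₂ as columns and y as the right-hand side.
Row-reducing the augmented matrix gives the unique coefficients (c₁, c₂) = (-2, 4).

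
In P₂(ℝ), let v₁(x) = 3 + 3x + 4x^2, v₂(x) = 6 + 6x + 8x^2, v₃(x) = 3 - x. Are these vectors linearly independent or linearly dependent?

linearly dependent

Write each element as a coordinate vector in ℝ³ using {1, x, x^2}.
One vector is a scalar multiple of another, so the set is dependent.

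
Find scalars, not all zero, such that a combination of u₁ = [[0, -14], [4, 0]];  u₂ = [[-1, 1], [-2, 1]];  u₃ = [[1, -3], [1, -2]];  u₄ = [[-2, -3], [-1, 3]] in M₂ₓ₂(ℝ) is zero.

u₁ + 2u₂ - 2u₃ - 2u₄ = 0

Pass to coordinate vectors relative to the basis {E₁₁, E₁₂, E₂₁, E₂₂}.
Solve the homogeneous system with u₁, u₂, u₃, u₄ as columns by row-reducing the coefficient matrix.
The free variable yields coefficients (1, 2, -2, -2) (any nonzero multiple also works).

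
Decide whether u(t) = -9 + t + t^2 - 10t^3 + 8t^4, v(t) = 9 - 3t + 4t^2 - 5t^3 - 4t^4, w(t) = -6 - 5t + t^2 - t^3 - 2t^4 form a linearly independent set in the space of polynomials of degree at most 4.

linearly independent

Take coordinates with respect to the standard basis {1, t, …, t^4}.
Place the vectors as rows of a 3×5 matrix and reduce to echelon form.
The reduction yields 3 nonzero rows, so the rank is 3.
Since rank = 3 (the number of vectors), the set is linearly independent.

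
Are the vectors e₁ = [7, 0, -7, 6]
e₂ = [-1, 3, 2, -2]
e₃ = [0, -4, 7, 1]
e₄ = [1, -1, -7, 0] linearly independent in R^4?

linearly independent

Form the 4×4 matrix with these as columns; its determinant is -279.
A nonzero determinant means the columns are linearly independent.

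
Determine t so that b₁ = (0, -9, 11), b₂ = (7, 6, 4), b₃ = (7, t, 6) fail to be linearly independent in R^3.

t = 48/11

The vectors are dependent exactly when the determinant of the matrix with rows b₁, b₂, b₃ vanishes.
Expanding, det = 77*t - 336.
Solving 77*t - 336 = 0 yields t = 48/11.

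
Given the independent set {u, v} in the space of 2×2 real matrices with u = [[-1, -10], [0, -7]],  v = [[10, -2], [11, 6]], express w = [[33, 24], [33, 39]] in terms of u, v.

Take coordinate vectors relative to {E₁₁, E₁₂, E₂₁, E₂₂}.
Since u, v are independent, the coefficients expressing w are uniquely determined by a linear system.
Back-substitution yields (a₁, a₂) = (-3, 3).

w = -3u + 3v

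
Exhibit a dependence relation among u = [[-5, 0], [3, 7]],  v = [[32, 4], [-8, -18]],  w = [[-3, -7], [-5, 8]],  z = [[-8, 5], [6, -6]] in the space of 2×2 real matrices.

2u + v + 2w + 2z = 0

Take coordinates with respect to {E₁₁, E₁₂, E₂₁, E₂₂}.
Set up α₁u + … + α₄z = 0 and solve the homogeneous system.
The free variable yields coefficients (2, 1, 2, 2) (any nonzero multiple also works).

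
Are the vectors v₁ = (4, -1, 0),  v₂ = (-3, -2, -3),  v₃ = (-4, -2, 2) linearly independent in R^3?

Place the vectors as rows of a 3×3 matrix and reduce to echelon form.
The reduction yields 3 nonzero rows, so the rank is 3.
Since rank = 3 (the number of vectors), the set is linearly independent.

linearly independent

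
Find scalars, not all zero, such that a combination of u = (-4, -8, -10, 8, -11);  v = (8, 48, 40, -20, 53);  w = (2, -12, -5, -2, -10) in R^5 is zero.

3u + v + 2w = 0

Write the vectors as columns of a matrix and find a nonzero vector in its null space.
The free variable yields coefficients (3, 1, 2) (any nonzero multiple also works).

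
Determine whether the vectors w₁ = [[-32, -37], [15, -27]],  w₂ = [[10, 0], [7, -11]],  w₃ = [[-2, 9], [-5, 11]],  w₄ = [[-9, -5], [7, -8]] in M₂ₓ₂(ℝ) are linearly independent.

Write each element as a coordinate vector in ℝ⁴ using {E₁₁, E₁₂, E₂₁, E₂₂}.
Row-reduce the matrix whose columns are w₁, w₂, w₃, w₄.
The reduction yields 3 nonzero rows, so the rank is 3.
Since rank 3 < 4, the set is linearly dependent.

linearly dependent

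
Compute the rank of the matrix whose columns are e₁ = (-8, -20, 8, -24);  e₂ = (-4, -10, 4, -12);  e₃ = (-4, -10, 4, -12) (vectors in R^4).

rank 1

Row-reduce the 3×4 matrix with these as rows.
Exactly 1 pivot survives; hence the rank is 1.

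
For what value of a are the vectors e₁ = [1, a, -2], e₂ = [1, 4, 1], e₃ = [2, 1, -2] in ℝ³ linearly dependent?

a = -5/4

The vectors are dependent exactly when the determinant of the matrix with rows e₁, e₂, e₃ vanishes.
Expanding, det = 4*a + 5.
Setting this to zero gives a = -5/4.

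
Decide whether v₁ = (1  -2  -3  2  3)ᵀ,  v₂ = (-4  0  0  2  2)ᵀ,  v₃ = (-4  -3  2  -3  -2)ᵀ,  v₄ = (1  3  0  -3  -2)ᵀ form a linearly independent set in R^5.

Place the vectors as rows of a 4×5 matrix and reduce to echelon form.
The reduction yields 4 nonzero rows, so the rank is 4.
Since rank = 4 (the number of vectors), the set is linearly independent.

linearly independent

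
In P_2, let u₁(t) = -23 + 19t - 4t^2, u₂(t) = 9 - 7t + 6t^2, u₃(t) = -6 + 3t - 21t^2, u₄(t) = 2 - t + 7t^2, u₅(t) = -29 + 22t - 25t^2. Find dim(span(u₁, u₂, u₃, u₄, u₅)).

Use coordinates relative to {1, t, t^2}.
Apply Gaussian elimination to the matrix whose rows are u₁, u₂, u₃, u₄, u₅.
Exactly 2 pivots survive; hence the rank is 2.
(With 5 elements in a 3-dimensional space the rank is at most 3.)

dim = 2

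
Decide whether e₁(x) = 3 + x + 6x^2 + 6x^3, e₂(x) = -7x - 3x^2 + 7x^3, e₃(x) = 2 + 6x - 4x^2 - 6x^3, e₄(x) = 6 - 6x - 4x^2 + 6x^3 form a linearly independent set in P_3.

linearly independent

Write each element as a coordinate vector in ℝ⁴ using {1, x, …, x^3}.
Place the vectors as rows of a 4×4 matrix and reduce to echelon form.
The reduction yields 4 nonzero rows, so the rank is 4.
Since rank = 4 (the number of vectors), the set is linearly independent.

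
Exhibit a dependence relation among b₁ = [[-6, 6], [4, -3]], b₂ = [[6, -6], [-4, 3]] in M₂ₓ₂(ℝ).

Write each element as a vector in ℝ⁴ using {E₁₁, E₁₂, E₂₁, E₂₂}.
Set up α₁b₁ + α₂b₂ = 0 and solve the homogeneous system.
The free variable yields coefficients (1, 1) (any nonzero multiple also works).

b₁ + b₂ = 0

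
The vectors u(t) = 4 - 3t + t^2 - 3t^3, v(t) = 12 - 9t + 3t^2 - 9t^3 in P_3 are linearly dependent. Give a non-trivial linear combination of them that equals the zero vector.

Take coordinates with respect to {1, t, …, t^3}.
Row-reduce the matrix with u, v as columns; the null space gives the coefficients.
One solution (up to scaling) is (3, -1).

3u - v = 0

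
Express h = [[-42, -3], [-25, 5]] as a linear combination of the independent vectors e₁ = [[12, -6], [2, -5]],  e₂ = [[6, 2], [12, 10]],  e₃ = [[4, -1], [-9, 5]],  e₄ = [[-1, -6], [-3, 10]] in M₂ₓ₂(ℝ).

Identify each element with its coordinate vector in ℝ⁴ via {E₁₁, E₁₂, E₂₁, E₂₂}.
Write h = a₁e₁ + … + a₄e₄ and equate components.
Back-substitution yields (a₁, …, a₄) = (-2, -2, -1, 2).

h = -2e₁ - 2e₂ - e₃ + 2e₄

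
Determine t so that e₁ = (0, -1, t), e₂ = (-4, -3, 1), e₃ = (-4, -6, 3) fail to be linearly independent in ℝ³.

t = 2/3

The vectors are dependent exactly when the determinant of the matrix with rows e₁, e₂, e₃ vanishes.
Cofactor expansion gives det = 12*t - 8.
This vanishes exactly when t = 2/3.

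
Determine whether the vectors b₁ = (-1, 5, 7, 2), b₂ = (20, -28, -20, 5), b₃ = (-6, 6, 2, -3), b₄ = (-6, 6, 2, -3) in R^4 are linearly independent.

Form the 4×4 matrix with these as columns; its determinant is 0.
A zero determinant means the columns are linearly dependent.
Indeed 2b₁ + b₂ + 3b₃ = 0.

linearly dependent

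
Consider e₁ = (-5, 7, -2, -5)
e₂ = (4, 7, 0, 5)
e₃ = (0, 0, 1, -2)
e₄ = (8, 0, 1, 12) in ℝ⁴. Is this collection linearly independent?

linearly independent

The matrix [e₁|e₂|e₃|e₄] has determinant -98.
A nonzero determinant means the columns are linearly independent.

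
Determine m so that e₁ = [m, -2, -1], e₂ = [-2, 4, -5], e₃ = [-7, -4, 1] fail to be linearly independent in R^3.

m = -55/8

The set is linearly dependent precisely when det[e₁; e₂; e₃] = 0.
Cofactor expansion gives det = -16*m - 110.
Setting this to zero gives m = -55/8.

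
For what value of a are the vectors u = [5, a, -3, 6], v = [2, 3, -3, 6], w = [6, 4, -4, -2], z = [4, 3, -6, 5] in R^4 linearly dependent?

Place the vectors as rows of a 4×4 matrix; dependence ⇔ determinant zero.
The determinant works out to 70*a - 480.
Setting this to zero gives a = 48/7.

a = 48/7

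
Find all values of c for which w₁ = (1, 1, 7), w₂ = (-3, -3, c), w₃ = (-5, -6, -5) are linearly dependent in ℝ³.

Dependence holds iff the 3×3 matrix [w₁ w₂ w₃] is singular.
Cofactor expansion gives det = c + 21.
This vanishes exactly when c = -21.

c = -21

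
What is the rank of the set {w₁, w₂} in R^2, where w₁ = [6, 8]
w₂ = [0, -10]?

Row-reduce the 2×2 matrix with these as rows.
There are 2 pivot columns, so rank = 2.

2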